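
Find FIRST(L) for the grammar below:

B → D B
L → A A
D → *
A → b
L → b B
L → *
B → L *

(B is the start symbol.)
FIRST sets of the other non-terminals involved (by the same procedure, iterated to a fixed point):
  FIRST(A) = { 'b' }

From L → A A:
  - A is a non-terminal: add FIRST(A) \ {ε} = { 'b' }
    A is not nullable, so stop
From L → b B:
  - b is a terminal: add 'b' and stop
From L → *:
  - '*' is a terminal: add '*' and stop

Collecting: FIRST(L) = { '*', 'b' }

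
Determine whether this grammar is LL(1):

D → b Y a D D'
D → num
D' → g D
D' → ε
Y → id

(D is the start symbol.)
No. Predict set conflict for D': { 'g' }

Relevant sets:
  FOLLOW(D') = { $, 'g' }

For D:
  PREDICT(D → b Y a D D') = { 'b' }
  PREDICT(D → num) = { 'num' }
For D':
  PREDICT(D' → g D) = { 'g' }
  PREDICT(D' → ε) = { $, 'g' }
Y has a single production, so nothing to check there.

Conflict found: Predict set conflict for D': { 'g' }
The grammar is NOT LL(1).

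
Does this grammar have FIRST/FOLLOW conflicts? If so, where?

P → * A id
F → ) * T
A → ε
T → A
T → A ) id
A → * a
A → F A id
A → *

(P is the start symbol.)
Yes. A → '*' a with FOLLOW(A) on { '*' }; A → F A id with FOLLOW(A) on { ')' }; A → '*' with FOLLOW(A) on { '*' }; T → A ')' id with FOLLOW(T) on { ')', '*' }

Nullable non-terminals: A, T.
FIRST sets used below: FIRST(F) = { ')' }, FIRST(A) = { ')', '*', ε }

A: nullable alternative(s) A → ε; FOLLOW(A) = { ')', '*', 'id' }
  A → ε: FIRST \ {ε} = { } — this is the only nullable alternative, skip
  A → * a: FIRST \ {ε} = { '*' } — overlaps FOLLOW(A) on { '*' }: CONFLICT
  A → F A id: FIRST \ {ε} = { ')' } — overlaps FOLLOW(A) on { ')' }: CONFLICT
  A → *: FIRST \ {ε} = { '*' } — overlaps FOLLOW(A) on { '*' }: CONFLICT

T: nullable alternative(s) T → A; FOLLOW(T) = { ')', '*', 'id' }
  T → A: FIRST \ {ε} = { ')', '*' } — this is the only nullable alternative, skip
  T → A ) id: FIRST \ {ε} = { ')', '*' } — overlaps FOLLOW(T) on { ')', '*' }: CONFLICT

F, P have no nullable alternative, so no FIRST/FOLLOW check is needed there.

So the grammar has 4 FIRST/FOLLOW conflicts (marked CONFLICT above).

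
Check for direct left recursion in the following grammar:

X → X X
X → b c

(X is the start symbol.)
Yes, X is left-recursive

Direct left recursion occurs when N → N α for some non-terminal N (the right-hand side begins with the left-hand side itself).

X → X X: LEFT RECURSIVE (starts with X)
X → b c: starts with b

The grammar has direct left recursion on: X.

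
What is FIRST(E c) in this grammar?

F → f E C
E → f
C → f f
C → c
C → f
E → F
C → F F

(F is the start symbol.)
FIRST sets of the non-terminals involved (from the grammar, by fixed-point iteration):
  FIRST(E) = { 'f' }

To compute FIRST(E c), process the symbols left to right:
Symbol E is a non-terminal. Add FIRST(E) \ {ε} = { 'f' }
E is not nullable (ε ∉ FIRST(E)), so stop here.
FIRST(E c) = { 'f' }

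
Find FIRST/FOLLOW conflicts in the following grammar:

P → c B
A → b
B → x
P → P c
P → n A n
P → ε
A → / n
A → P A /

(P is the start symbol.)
Nullable non-terminals: P.
FIRST sets used below: FIRST(P) = { 'c', 'n', ε }

P: nullable alternative(s) P → ε; FOLLOW(P) = { $, '/', 'b', 'c', 'n' }
  P → c B: FIRST \ {ε} = { 'c' } — overlaps FOLLOW(P) on { 'c' }: CONFLICT
  P → P c: FIRST \ {ε} = { 'c', 'n' } — overlaps FOLLOW(P) on { 'c', 'n' }: CONFLICT
  P → n A n: FIRST \ {ε} = { 'n' } — overlaps FOLLOW(P) on { 'n' }: CONFLICT
  P → ε: FIRST \ {ε} = { } — this is the only nullable alternative, skip

A, B have no nullable alternative, so no FIRST/FOLLOW check is needed there.

So the grammar has 3 FIRST/FOLLOW conflicts (marked CONFLICT above).

Answer: Yes. P → c B with FOLLOW(P) on { 'c' }; P → P c with FOLLOW(P) on { 'c', 'n' }; P → n A n with FOLLOW(P) on { 'n' }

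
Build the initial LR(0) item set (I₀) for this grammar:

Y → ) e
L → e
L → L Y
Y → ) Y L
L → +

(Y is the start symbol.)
First, augment the grammar with Y' → Y
I₀ = CLOSURE({ [Y' → . Y] }):
  [Y' → . Y] has the dot before Y: add [Y → . ) e], [Y → . ) Y L]
No further items can be added.

I₀ = { [Y → . ) Y L], [Y → . ) e], [Y' → . Y] }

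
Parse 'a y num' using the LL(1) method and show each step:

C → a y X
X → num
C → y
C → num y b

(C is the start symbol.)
LL(1) parsing maintains a stack (initially the start symbol over $) and the input. At each step: if the stack top is a terminal, match it against the current input token; if it is a non-terminal N, replace it with the RHS of M[N, lookahead] (the unique production whose predict set contains the lookahead).

Stack is shown with the top on the left.

Stack    Input      Action
--------------------------
C $      a y num $  output C → a y X
a y X $  a y num $  match 'a'
y X $    y num $    match 'y'
X $      num $      output X → num
num $    num $      match 'num'
$        $          accept

The string is accepted.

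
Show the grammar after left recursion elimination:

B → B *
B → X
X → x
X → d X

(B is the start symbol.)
B → X B'
B' → * B'
B' → ε
X → x
X → d X

B is directly left-recursive. The standard transformation for
  A → A α₁ | ... | A α_m | β₁ | ... | β_n
is
  A  → β₁ A' | ... | β_n A'
  A' → α₁ A' | ... | α_m A' | ε

B → X becomes B → X B'
B → B * becomes B' → * B'
Add B' → ε

Productions for other non-terminals are unchanged:
  X → x
  X → d X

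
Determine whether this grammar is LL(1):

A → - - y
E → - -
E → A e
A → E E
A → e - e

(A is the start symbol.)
A grammar is LL(1) if for each non-terminal N with multiple productions, the predict sets of those productions are pairwise disjoint, where PREDICT(N → α) = (FIRST(α) \ {ε}) ∪ (FOLLOW(N) if α ⇒* ε).

Relevant sets:
  FIRST(E) = { '-', 'e' }
  FIRST(A) = { '-', 'e' }

For A:
  PREDICT(A → '-' '-' y) = { '-' }
  PREDICT(A → E E) = { '-', 'e' }
  PREDICT(A → e '-' e) = { 'e' }
For E:
  PREDICT(E → '-' '-') = { '-' }
  PREDICT(E → A e) = { '-', 'e' }

Conflict found: Predict set conflict for A: { '-' }
The grammar is NOT LL(1).

Answer: No. Predict set conflict for A: { '-' }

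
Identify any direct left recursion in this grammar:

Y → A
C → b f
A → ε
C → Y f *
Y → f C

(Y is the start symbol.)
Direct left recursion occurs when N → N α for some non-terminal N (the right-hand side begins with the left-hand side itself).

Y → A: starts with A
C → b f: starts with b
A → ε: starts with ε
C → Y f *: starts with Y
Y → f C: starts with f

No direct left recursion found.

Answer: No direct left recursion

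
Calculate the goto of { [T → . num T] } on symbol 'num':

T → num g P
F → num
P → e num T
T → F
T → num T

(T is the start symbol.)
GOTO(I, 'num') = CLOSURE({ [A → αX.β] : [A → α.Xβ] ∈ I, X = 'num' })

Items with dot before 'num', with the dot advanced:
  [T → . num T] → [T → num . T]
Closure of the advanced items:
  [T → num . T] has the dot before T: add [T → . num g P], [T → . F], [T → . num T]
  [T → . F] has the dot before F: add [F → . num]

GOTO = { [F → . num], [T → . F], [T → . num T], [T → . num g P], [T → num . T] }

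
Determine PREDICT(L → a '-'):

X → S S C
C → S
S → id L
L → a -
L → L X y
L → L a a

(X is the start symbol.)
{ 'a' }

PREDICT(L → a '-') = (FIRST(RHS) \ {ε}) ∪ (FOLLOW(L) if ε ∈ FIRST(RHS), i.e. RHS ⇒* ε)
FIRST(a '-') = { 'a' }
ε ∉ FIRST(a '-'), so FOLLOW(L) is not added.
PREDICT(L → a '-') = { 'a' }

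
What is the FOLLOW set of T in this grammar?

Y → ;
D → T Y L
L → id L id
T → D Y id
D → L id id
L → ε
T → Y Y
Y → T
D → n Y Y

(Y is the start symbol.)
{ $, ';', 'id', 'n' }

To compute FOLLOW(T), find every occurrence of T on a right-hand side N → α T β: add FIRST(β) \ {ε}, and if β is empty or nullable also add FOLLOW(N). Iterate to a fixed point.

In D → T Y L: T is followed by Y L, add FIRST(Y L) \ {ε} = { ';', 'id', 'n' }
In Y → T: T is at the end, add FOLLOW(Y)

The FOLLOW sets referred to above (computed the same way, to a fixed point):
  FOLLOW(Y) = { $, ';', 'id', 'n' }

Taking the union: FOLLOW(T) = { $, ';', 'id', 'n' }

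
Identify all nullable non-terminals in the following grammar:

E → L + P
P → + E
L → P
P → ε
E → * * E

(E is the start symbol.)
ε-productions: P → ε
So P is immediately nullable.
L → P: every symbol on the right is nullable, so L is nullable too.
No further non-terminal can be added: every production for the remaining non-terminals contains a terminal or a non-nullable non-terminal.
Nullable = { 'L', 'P' }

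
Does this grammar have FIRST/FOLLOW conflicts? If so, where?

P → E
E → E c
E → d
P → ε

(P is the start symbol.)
No FIRST/FOLLOW conflicts.

Nullable non-terminals: P.
FIRST sets used below: FIRST(E) = { 'd' }

P: nullable alternative(s) P → ε; FOLLOW(P) = { $ }
  P → E: FIRST \ {ε} = { 'd' } — disjoint from FOLLOW(P)
  P → ε: FIRST \ {ε} = { } — this is the only nullable alternative, skip

E has no nullable alternative, so no FIRST/FOLLOW check is needed there.

No FIRST/FOLLOW conflicts found.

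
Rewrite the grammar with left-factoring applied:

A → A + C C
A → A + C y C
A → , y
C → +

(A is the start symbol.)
Left-factoring transforms A → αβ₁ | αβ₂ into A → αA' and A' → β₁ | β₂
(α is the longest common prefix among the alternatives). Repeat until
no nonterminal has two alternatives with a common prefix.

Round 1: A has alternatives sharing prefix 'A + C'. Introduce A': A → A + C A'
  Add: A' → C
  Add: A' → y C

No remaining common prefixes — done.

Resulting grammar:
A → A + C A'
A' → C
A' → y C
A → , y
C → +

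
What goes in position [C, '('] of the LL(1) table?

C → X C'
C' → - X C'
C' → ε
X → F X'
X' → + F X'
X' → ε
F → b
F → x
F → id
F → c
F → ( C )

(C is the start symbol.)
C → X C'

To find M[C, '('], we find productions for C where '(' is in the predict set (PREDICT(N → α) = (FIRST(α) \ {ε}) ∪ (FOLLOW(N) if α ⇒* ε)).

Relevant sets:
  FIRST(X) = { '(', 'b', 'c', 'id', 'x' }

C → X C': PREDICT = { '(', 'b', 'c', 'id', 'x' }
  '(' is in predict set, so this production goes in M[C, '(']

M[C, '('] = C → X C'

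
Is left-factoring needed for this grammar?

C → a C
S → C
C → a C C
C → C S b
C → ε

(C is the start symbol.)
Left-factoring is needed when two productions for the same non-terminal
share a common prefix on the right-hand side.

Productions for C:
  C → a C
  C → a C C
  C → C S b
  C → ε

Found common prefix 'a C' in productions for C

Answer: Yes, C has productions with common prefix 'a C'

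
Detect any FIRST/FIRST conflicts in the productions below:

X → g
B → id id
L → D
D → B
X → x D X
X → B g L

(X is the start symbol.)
FIRST sets of the non-terminals at (or reachable through a nullable prefix from) the front of some alternative:
  FIRST(B) = { 'id' }

Productions for X:
  X → g: FIRST = { 'g' }
  X → x D X: FIRST = { 'x' }
  X → B g L: FIRST = { 'id' }
B, L, D have only one production, so no FIRST/FIRST conflict is possible there.

All alternatives of each non-terminal have pairwise disjoint FIRST sets.

Answer: No FIRST/FIRST conflicts.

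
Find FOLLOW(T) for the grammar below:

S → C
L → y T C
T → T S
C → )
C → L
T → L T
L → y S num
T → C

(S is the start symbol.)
In L → y T C: T is followed by C, add FIRST(C) \ {ε} = { ')', 'y' }
In T → T S: T is followed by S, add FIRST(S) \ {ε} = { ')', 'y' }
In T → L T: T is at the end; this adds FOLLOW(T) to itself — nothing new

Taking the union: FOLLOW(T) = { ')', 'y' }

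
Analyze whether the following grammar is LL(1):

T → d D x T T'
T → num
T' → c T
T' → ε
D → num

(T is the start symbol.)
No. Predict set conflict for T': { 'c' }

A grammar is LL(1) if for each non-terminal N with multiple productions, the predict sets of those productions are pairwise disjoint, where PREDICT(N → α) = (FIRST(α) \ {ε}) ∪ (FOLLOW(N) if α ⇒* ε).

Relevant sets:
  FOLLOW(T') = { $, 'c' }

For T:
  PREDICT(T → d D x T T') = { 'd' }
  PREDICT(T → num) = { 'num' }
For T':
  PREDICT(T' → c T) = { 'c' }
  PREDICT(T' → ε) = { $, 'c' }
D has a single production, so nothing to check there.

Conflict found: Predict set conflict for T': { 'c' }
The grammar is NOT LL(1).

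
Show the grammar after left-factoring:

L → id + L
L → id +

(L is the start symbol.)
L → id + L'
L' → L
L' → ε

Left-factoring transforms A → αβ₁ | αβ₂ into A → αA' and A' → β₁ | β₂
(α is the longest common prefix among the alternatives). Repeat until
no nonterminal has two alternatives with a common prefix.

Round 1: L has alternatives sharing prefix 'id +'. Introduce L': L → id + L'
  Add: L' → L
  Add: L' → ε

No remaining common prefixes — done.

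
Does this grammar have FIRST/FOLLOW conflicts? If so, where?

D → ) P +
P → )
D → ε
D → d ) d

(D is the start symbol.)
A FIRST/FOLLOW conflict occurs when a non-terminal N has a nullable alternative N → β (β ⇒* ε) and another alternative N → α with FIRST(α) ∩ FOLLOW(N) ≠ ∅: on such a lookahead the parser cannot decide between expanding α and letting N vanish via β.

Nullable non-terminals: D.

D: nullable alternative(s) D → ε; FOLLOW(D) = { $ }
  D → ) P +: FIRST \ {ε} = { ')' } — disjoint from FOLLOW(D)
  D → ε: FIRST \ {ε} = { } — this is the only nullable alternative, skip
  D → d ) d: FIRST \ {ε} = { 'd' } — disjoint from FOLLOW(D)

P has no nullable alternative, so no FIRST/FOLLOW check is needed there.

No FIRST/FOLLOW conflicts found.

Answer: No FIRST/FOLLOW conflicts.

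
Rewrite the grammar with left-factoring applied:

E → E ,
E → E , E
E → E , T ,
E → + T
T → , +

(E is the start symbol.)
Left-factoring transforms A → αβ₁ | αβ₂ into A → αA' and A' → β₁ | β₂
(α is the longest common prefix among the alternatives). Repeat until
no nonterminal has two alternatives with a common prefix.

Round 1: E has alternatives sharing prefix 'E ,'. Introduce E': E → E , E'
  Add: E' → ε
  Add: E' → E
  Add: E' → T ,

No remaining common prefixes — done.

Resulting grammar:
E → E , E'
E' → ε
E' → E
E' → T ,
E → + T
T → , +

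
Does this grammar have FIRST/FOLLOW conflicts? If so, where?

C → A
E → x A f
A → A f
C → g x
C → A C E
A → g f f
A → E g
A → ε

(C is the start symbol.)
Yes. C → A C E with FOLLOW(C) on { 'x' }; A → A f with FOLLOW(A) on { 'f', 'g', 'x' }; A → g f f with FOLLOW(A) on { 'g' }; A → E g with FOLLOW(A) on { 'x' }

A FIRST/FOLLOW conflict occurs when a non-terminal N has a nullable alternative N → β (β ⇒* ε) and another alternative N → α with FIRST(α) ∩ FOLLOW(N) ≠ ∅: on such a lookahead the parser cannot decide between expanding α and letting N vanish via β.

Nullable non-terminals: A, C.
FIRST sets used below: FIRST(A) = { 'f', 'g', 'x', ε }, FIRST(E) = { 'x' }, FIRST(C) = { 'f', 'g', 'x', ε }

A: nullable alternative(s) A → ε; FOLLOW(A) = { $, 'f', 'g', 'x' }
  A → A f: FIRST \ {ε} = { 'f', 'g', 'x' } — overlaps FOLLOW(A) on { 'f', 'g', 'x' }: CONFLICT
  A → g f f: FIRST \ {ε} = { 'g' } — overlaps FOLLOW(A) on { 'g' }: CONFLICT
  A → E g: FIRST \ {ε} = { 'x' } — overlaps FOLLOW(A) on { 'x' }: CONFLICT
  A → ε: FIRST \ {ε} = { } — this is the only nullable alternative, skip

C: nullable alternative(s) C → A; FOLLOW(C) = { $, 'x' }
  C → A: FIRST \ {ε} = { 'f', 'g', 'x' } — this is the only nullable alternative, skip
  C → g x: FIRST \ {ε} = { 'g' } — disjoint from FOLLOW(C)
  C → A C E: FIRST \ {ε} = { 'f', 'g', 'x' } — overlaps FOLLOW(C) on { 'x' }: CONFLICT

E has no nullable alternative, so no FIRST/FOLLOW check is needed there.

So the grammar has 4 FIRST/FOLLOW conflicts (marked CONFLICT above).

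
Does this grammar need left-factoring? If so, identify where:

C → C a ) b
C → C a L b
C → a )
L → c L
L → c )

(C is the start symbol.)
Left-factoring is needed when two productions for the same non-terminal
share a common prefix on the right-hand side.

Productions for C:
  C → C a ) b
  C → C a L b
  C → a )
Productions for L:
  L → c L
  L → c )

Found common prefix 'C a' in productions for C
Found common prefix 'c' in productions for L

Answer: Yes, C has productions with common prefix 'C a'; L has productions with common prefix 'c'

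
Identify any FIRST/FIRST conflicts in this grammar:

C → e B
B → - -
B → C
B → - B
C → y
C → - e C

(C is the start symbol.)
Yes. B → '-' '-' / B → C on { '-' }; B → '-' '-' / B → '-' B on { '-' }; B → C / B → '-' B on { '-' }

FIRST sets of the non-terminals at (or reachable through a nullable prefix from) the front of some alternative:
  FIRST(C) = { '-', 'e', 'y' }

Productions for C:
  C → e B: FIRST = { 'e' }
  C → y: FIRST = { 'y' }
  C → - e C: FIRST = { '-' }
Productions for B:
  B → - -: FIRST = { '-' }
  B → C: FIRST = { '-', 'e', 'y' }
  B → - B: FIRST = { '-' }

Conflict for B: B → - - and B → C
  Overlap: { '-' }
Conflict for B: B → - - and B → - B
  Overlap: { '-' }
Conflict for B: B → C and B → - B
  Overlap: { '-' }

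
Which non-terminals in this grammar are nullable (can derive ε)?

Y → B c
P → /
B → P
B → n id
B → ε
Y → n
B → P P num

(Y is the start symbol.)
{ 'B' }

ε-productions: B → ε
So B is immediately nullable.
No further non-terminal can be added: every production for the remaining non-terminals contains a terminal or a non-nullable non-terminal.
Nullable = { 'B' }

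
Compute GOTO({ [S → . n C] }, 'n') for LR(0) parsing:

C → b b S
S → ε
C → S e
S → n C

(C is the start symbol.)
GOTO(I, 'n') = CLOSURE({ [A → αX.β] : [A → α.Xβ] ∈ I, X = 'n' })

Items with dot before 'n', with the dot advanced:
  [S → . n C] → [S → n . C]
Closure of the advanced items:
  [S → n . C] has the dot before C: add [C → . b b S], [C → . S e]
  [C → . S e] has the dot before S: add [S → .], [S → . n C]

GOTO = { [C → . S e], [C → . b b S], [S → . n C], [S → .], [S → n . C] }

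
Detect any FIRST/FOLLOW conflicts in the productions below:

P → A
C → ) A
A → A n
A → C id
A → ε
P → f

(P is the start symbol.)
Yes. A → A n with FOLLOW(A) on { 'n' }

A FIRST/FOLLOW conflict occurs when a non-terminal N has a nullable alternative N → β (β ⇒* ε) and another alternative N → α with FIRST(α) ∩ FOLLOW(N) ≠ ∅: on such a lookahead the parser cannot decide between expanding α and letting N vanish via β.

Nullable non-terminals: A, P.
FIRST sets used below: FIRST(A) = { ')', 'n', ε }, FIRST(C) = { ')' }

A: nullable alternative(s) A → ε; FOLLOW(A) = { $, 'id', 'n' }
  A → A n: FIRST \ {ε} = { ')', 'n' } — overlaps FOLLOW(A) on { 'n' }: CONFLICT
  A → C id: FIRST \ {ε} = { ')' } — disjoint from FOLLOW(A)
  A → ε: FIRST \ {ε} = { } — this is the only nullable alternative, skip

P: nullable alternative(s) P → A; FOLLOW(P) = { $ }
  P → A: FIRST \ {ε} = { ')', 'n' } — this is the only nullable alternative, skip
  P → f: FIRST \ {ε} = { 'f' } — disjoint from FOLLOW(P)

C has no nullable alternative, so no FIRST/FOLLOW check is needed there.

So the grammar has 1 FIRST/FOLLOW conflict (marked CONFLICT above).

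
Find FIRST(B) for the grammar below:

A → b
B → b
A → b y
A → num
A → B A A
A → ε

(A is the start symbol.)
{ 'b' }

To compute FIRST(B), examine every production with B on the left-hand side, reading each right-hand side left to right until a non-nullable symbol is reached.

From B → b:
  - b is a terminal: add 'b' and stop

Collecting: FIRST(B) = { 'b' }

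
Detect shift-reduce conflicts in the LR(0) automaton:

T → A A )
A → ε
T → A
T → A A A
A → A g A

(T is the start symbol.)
Yes — I1: [A → .] vs [A → A . g A]; I3: [A → .] vs [A → A . g A]; I5: [A → A g A .] vs [A → A . g A]; I7: [T → A A A .] vs [A → A . g A]

Augment with T' → T and build the canonical LR(0) collection (I0 = CLOSURE({[T' → . T]}), then GOTO on every symbol after a dot until no new states appear). It has 8 states:
  I0: { [A → . A g A], [A → .], [T → . A A )], [T → . A A A], [T → . A], [T' → . T] }  — reduce
  I1: { [A → . A g A], [A → .], [A → A . g A], [T → A . A )], [T → A . A A], [T → A .] }  — shift, 2 reduces
  I2: { [T' → T .] }  — accept
  I3: { [A → . A g A], [A → .], [A → A . g A], [T → A A . )], [T → A A . A] }  — shift, reduce
  I4: { [A → . A g A], [A → .], [A → A g . A] }  — reduce
  I5: { [A → A . g A], [A → A g A .] }  — shift, reduce
  I6: { [T → A A ) .] }  — reduce
  I7: { [A → A . g A], [T → A A A .] }  — shift, reduce

I1 contains reduce items [A → .], [T → A .] and shift item [A → A . g A] — shift-reduce conflict.
I3 contains reduce item [A → .] and shift items [A → A . g A], [T → A A . )] — shift-reduce conflict.
I5 contains reduce item [A → A g A .] and shift item [A → A . g A] — shift-reduce conflict.
I7 contains reduce item [T → A A A .] and shift item [A → A . g A] — shift-reduce conflict.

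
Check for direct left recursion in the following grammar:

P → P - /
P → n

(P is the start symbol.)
Yes, P is left-recursive

P → P - /: LEFT RECURSIVE (starts with P)
P → n: starts with n

The grammar has direct left recursion on: P.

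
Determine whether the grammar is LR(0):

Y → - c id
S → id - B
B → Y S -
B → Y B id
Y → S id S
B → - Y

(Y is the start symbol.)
Yes, the grammar is LR(0)

A grammar is LR(0) if no state in the canonical LR(0) collection has:
  - both a shift item (dot before a terminal) and a complete item (shift-reduce conflict), or
  - two or more complete items (reduce-reduce conflict; the accept item [Y' → Y .] counts as a complete item here).

Augment with Y' → Y and build the canonical LR(0) collection (I0 = CLOSURE({[Y' → . Y]}), then GOTO on every symbol after a dot until no new states appear). It has 18 states:
  I0: { [S → . id - B], [Y → . - c id], [Y → . S id S], [Y' → . Y] }  — shift
  I1: { [Y → - . c id] }  — shift
  I2: { [Y → S . id S] }  — shift
  I3: { [Y' → Y .] }  — accept
  I4: { [S → id . - B] }  — shift
  I5: { [B → . - Y], [B → . Y B id], [B → . Y S -], [S → . id - B], [S → id - . B], [Y → . - c id], [Y → . S id S] }  — shift
  I6: { [B → - . Y], [S → . id - B], [Y → - . c id], [Y → . - c id], [Y → . S id S] }  — shift
  I7: { [S → id - B .] }  — reduce
  I8: { [B → . - Y], [B → . Y B id], [B → . Y S -], [B → Y . B id], [B → Y . S -], [S → . id - B], [Y → . - c id], [Y → . S id S] }  — shift
  I9: { [B → Y B . id] }  — shift
  I10: { [B → Y S . -], [Y → S . id S] }  — shift
  I11: { [B → Y S - .] }  — reduce
  I12: { [S → . id - B], [Y → S id . S] }  — shift
  I13: { [Y → S id S .] }  — reduce
  I14: { [B → Y B id .] }  — reduce
  I15: { [B → - Y .] }  — reduce
  I16: { [Y → - c . id] }  — shift
  I17: { [Y → - c id .] }  — reduce

Every state is either a pure shift/goto state or contains exactly one complete item and nothing to shift — no conflicts. The grammar is LR(0).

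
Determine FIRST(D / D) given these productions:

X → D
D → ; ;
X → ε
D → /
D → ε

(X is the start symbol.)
{ '/', ';' }

FIRST sets of the non-terminals involved (from the grammar, by fixed-point iteration):
  FIRST(D) = { '/', ';', ε }

To compute FIRST(D / D), process the symbols left to right:
Symbol D is a non-terminal. Add FIRST(D) \ {ε} = { '/', ';' }
D is nullable (ε ∈ FIRST(D)), continue to the next symbol.
Symbol / is a terminal. Add '/' and stop.
FIRST(D / D) = { '/', ';' }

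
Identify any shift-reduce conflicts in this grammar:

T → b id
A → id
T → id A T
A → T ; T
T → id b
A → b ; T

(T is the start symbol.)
Yes — I6: [T → id b .] vs [A → b . ; T]; I7: [A → id .] vs [A → . b ; T]

Augment with T' → T and build the canonical LR(0) collection (I0 = CLOSURE({[T' → . T]}), then GOTO on every symbol after a dot until no new states appear). It has 14 states:
  I0: { [T → . b id], [T → . id A T], [T → . id b], [T' → . T] }  — shift
  I1: { [T' → T .] }  — accept
  I2: { [T → b . id] }  — shift
  I3: { [A → . T ; T], [A → . b ; T], [A → . id], [T → . b id], [T → . id A T], [T → . id b], [T → id . A T], [T → id . b] }  — shift
  I4: { [T → . b id], [T → . id A T], [T → . id b], [T → id A . T] }  — shift
  I5: { [A → T . ; T] }  — shift
  I6: { [A → b . ; T], [T → b . id], [T → id b .] }  — shift, reduce
  I7: { [A → . T ; T], [A → . b ; T], [A → . id], [A → id .], [T → . b id], [T → . id A T], [T → . id b], [T → id . A T], [T → id . b] }  — shift, reduce
  I8: { [A → b ; . T], [T → . b id], [T → . id A T], [T → . id b] }  — shift
  I9: { [T → b id .] }  — reduce
  I10: { [A → b ; T .] }  — reduce
  I11: { [A → T ; . T], [T → . b id], [T → . id A T], [T → . id b] }  — shift
  I12: { [A → T ; T .] }  — reduce
  I13: { [T → id A T .] }  — reduce

I6 contains reduce item [T → id b .] and shift items [A → b . ; T], [T → b . id] — shift-reduce conflict.
I7 contains reduce item [A → id .] and shift items [A → . b ; T], [A → . id], [T → . b id], [T → . id A T], [T → . id b], [T → id . b] — shift-reduce conflict.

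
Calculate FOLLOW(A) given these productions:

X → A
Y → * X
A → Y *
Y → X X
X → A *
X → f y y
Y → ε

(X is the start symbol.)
{ $, '*', 'f' }

To compute FOLLOW(A), find every occurrence of A on a right-hand side N → α A β: add FIRST(β) \ {ε}, and if β is empty or nullable also add FOLLOW(N). Iterate to a fixed point.

In X → A: A is at the end, add FOLLOW(X)
In X → A *: A is followed by '*', add FIRST('*') \ {ε} = { '*' }

The FOLLOW sets referred to above (computed the same way, to a fixed point):
  FOLLOW(X) = { $, '*', 'f' }

Taking the union: FOLLOW(A) = { $, '*', 'f' }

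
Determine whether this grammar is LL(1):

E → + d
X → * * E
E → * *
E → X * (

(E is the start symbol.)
Relevant sets:
  FIRST(X) = { '*' }

For E:
  PREDICT(E → '+' d) = { '+' }
  PREDICT(E → '*' '*') = { '*' }
  PREDICT(E → X '*' '(') = { '*' }
X has a single production, so nothing to check there.

Conflict found: Predict set conflict for E: { '*' }
The grammar is NOT LL(1).

Answer: No. Predict set conflict for E: { '*' }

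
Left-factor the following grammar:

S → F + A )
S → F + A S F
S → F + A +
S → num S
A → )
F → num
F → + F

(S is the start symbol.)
Left-factoring transforms A → αβ₁ | αβ₂ into A → αA' and A' → β₁ | β₂
(α is the longest common prefix among the alternatives). Repeat until
no nonterminal has two alternatives with a common prefix.

Round 1: S has alternatives sharing prefix 'F + A'. Introduce S': S → F + A S'
  Add: S' → )
  Add: S' → S F
  Add: S' → +

No remaining common prefixes — done.

Resulting grammar:
S → F + A S'
S' → )
S' → S F
S' → +
S → num S
A → )
F → num
F → + F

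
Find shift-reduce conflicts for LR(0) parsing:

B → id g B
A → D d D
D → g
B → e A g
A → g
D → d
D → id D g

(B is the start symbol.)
No shift-reduce conflicts

Augment with B' → B and build the canonical LR(0) collection (I0 = CLOSURE({[B' → . B]}), then GOTO on every symbol after a dot until no new states appear). It has 17 states:
  I0: { [B → . e A g], [B → . id g B], [B' → . B] }  — shift
  I1: { [B' → B .] }  — accept
  I2: { [A → . D d D], [A → . g], [B → e . A g], [D → . d], [D → . g], [D → . id D g] }  — shift
  I3: { [B → id . g B] }  — shift
  I4: { [B → . e A g], [B → . id g B], [B → id g . B] }  — shift
  I5: { [B → id g B .] }  — reduce
  I6: { [B → e A . g] }  — shift
  I7: { [A → D . d D] }  — shift
  I8: { [D → d .] }  — reduce
  I9: { [A → g .], [D → g .] }  — 2 reduces
  I10: { [D → . d], [D → . g], [D → . id D g], [D → id . D g] }  — shift
  I11: { [D → id D . g] }  — shift
  I12: { [D → g .] }  — reduce
  I13: { [D → id D g .] }  — reduce
  I14: { [A → D d . D], [D → . d], [D → . g], [D → . id D g] }  — shift
  I15: { [A → D d D .] }  — reduce
  I16: { [B → e A g .] }  — reduce

No state contains both a complete item and a shift item.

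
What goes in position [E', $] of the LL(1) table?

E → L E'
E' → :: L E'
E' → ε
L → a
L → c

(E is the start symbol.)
To find M[E', $], we find productions for E' where $ is in the predict set (PREDICT(N → α) = (FIRST(α) \ {ε}) ∪ (FOLLOW(N) if α ⇒* ε)).

Relevant sets:
  FOLLOW(E') = { $ }

E' → :: L E': PREDICT = { '::' }
E' → ε: PREDICT = { $ }
  $ is in predict set, so this production goes in M[E', $]

M[E', $] = E' → ε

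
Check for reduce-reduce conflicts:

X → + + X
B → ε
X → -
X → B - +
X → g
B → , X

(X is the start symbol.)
No reduce-reduce conflicts

A reduce-reduce conflict occurs when an LR(0) state has two complete items [A → α .] and [B → β .] — both call for a reduction, and with no lookahead the parser cannot choose between them.

Augment with X' → X and build the canonical LR(0) collection (I0 = CLOSURE({[X' → . X]}), then GOTO on every symbol after a dot until no new states appear). It has 12 states:
  I0: { [B → . , X], [B → .], [X → . + + X], [X → . -], [X → . B - +], [X → . g], [X' → . X] }  — shift, reduce
  I1: { [X → + . + X] }  — shift
  I2: { [B → , . X], [B → . , X], [B → .], [X → . + + X], [X → . -], [X → . B - +], [X → . g] }  — shift, reduce
  I3: { [X → - .] }  — reduce
  I4: { [X → B . - +] }  — shift
  I5: { [X' → X .] }  — accept
  I6: { [X → g .] }  — reduce
  I7: { [X → B - . +] }  — shift
  I8: { [X → B - + .] }  — reduce
  I9: { [B → , X .] }  — reduce
  I10: { [B → . , X], [B → .], [X → + + . X], [X → . + + X], [X → . -], [X → . B - +], [X → . g] }  — shift, reduce
  I11: { [X → + + X .] }  — reduce

No state contains more than one complete item.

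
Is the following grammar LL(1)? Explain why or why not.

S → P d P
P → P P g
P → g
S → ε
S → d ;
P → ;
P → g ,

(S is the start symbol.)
No. Predict set conflict for P: { 'g' }

A grammar is LL(1) if for each non-terminal N with multiple productions, the predict sets of those productions are pairwise disjoint, where PREDICT(N → α) = (FIRST(α) \ {ε}) ∪ (FOLLOW(N) if α ⇒* ε).

Relevant sets:
  FIRST(P) = { ';', 'g' }
  FOLLOW(S) = { $ }

For S:
  PREDICT(S → P d P) = { ';', 'g' }
  PREDICT(S → ε) = { $ }
  PREDICT(S → d ';') = { 'd' }
For P:
  PREDICT(P → P P g) = { ';', 'g' }
  PREDICT(P → g) = { 'g' }
  PREDICT(P → ';') = { ';' }
  PREDICT(P → g ',') = { 'g' }

Conflict found: Predict set conflict for P: { 'g' }
The grammar is NOT LL(1).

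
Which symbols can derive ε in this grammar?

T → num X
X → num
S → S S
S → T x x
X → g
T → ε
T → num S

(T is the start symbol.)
{ 'T' }

A non-terminal is nullable if it can derive ε (the empty string): either it has an ε-production, or it has a production whose right-hand side consists entirely of nullable non-terminals.

ε-productions: T → ε
So T is immediately nullable.
No further non-terminal can be added: every production for the remaining non-terminals contains a terminal or a non-nullable non-terminal.
Nullable = { 'T' }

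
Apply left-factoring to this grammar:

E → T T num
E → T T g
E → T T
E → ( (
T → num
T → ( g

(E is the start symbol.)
E → T T E'
E' → num
E' → g
E' → ε
E → ( (
T → num
T → ( g

Left-factoring transforms A → αβ₁ | αβ₂ into A → αA' and A' → β₁ | β₂
(α is the longest common prefix among the alternatives). Repeat until
no nonterminal has two alternatives with a common prefix.

Round 1: E has alternatives sharing prefix 'T T'. Introduce E': E → T T E'
  Add: E' → num
  Add: E' → g
  Add: E' → ε

No remaining common prefixes — done.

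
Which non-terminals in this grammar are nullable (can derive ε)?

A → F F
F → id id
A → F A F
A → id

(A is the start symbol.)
None

A non-terminal is nullable if it can derive ε (the empty string): either it has an ε-production, or it has a production whose right-hand side consists entirely of nullable non-terminals.

There are no ε-productions, so no non-terminal can derive ε.
No non-terminals are nullable.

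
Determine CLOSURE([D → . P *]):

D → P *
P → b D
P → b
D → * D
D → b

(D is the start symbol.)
To compute CLOSURE, for each item [A → α.Bβ] where B is a non-terminal, add [B → .γ] for all productions B → γ; repeat for the newly added items until nothing changes.

Start with: [D → . P *]
  [D → . P *] has the dot before P: add [P → . b D], [P → . b]
No further items can be added.

CLOSURE = { [D → . P *], [P → . b D], [P → . b] }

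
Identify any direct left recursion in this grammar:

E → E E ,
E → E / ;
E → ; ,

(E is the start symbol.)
Yes, E is left-recursive

E → E E ,: LEFT RECURSIVE (starts with E)
E → E / ;: LEFT RECURSIVE (starts with E)
E → ; ,: starts with ';'

The grammar has direct left recursion on: E.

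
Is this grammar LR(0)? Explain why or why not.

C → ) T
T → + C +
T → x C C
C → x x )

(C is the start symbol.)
A grammar is LR(0) if no state in the canonical LR(0) collection has:
  - both a shift item (dot before a terminal) and a complete item (shift-reduce conflict), or
  - two or more complete items (reduce-reduce conflict; the accept item [C' → C .] counts as a complete item here).

Augment with C' → C and build the canonical LR(0) collection (I0 = CLOSURE({[C' → . C]}), then GOTO on every symbol after a dot until no new states appear). It has 13 states:
  I0: { [C → . ) T], [C → . x x )], [C' → . C] }  — shift
  I1: { [C → ) . T], [T → . + C +], [T → . x C C] }  — shift
  I2: { [C' → C .] }  — accept
  I3: { [C → x . x )] }  — shift
  I4: { [C → x x . )] }  — shift
  I5: { [C → x x ) .] }  — reduce
  I6: { [C → . ) T], [C → . x x )], [T → + . C +] }  — shift
  I7: { [C → ) T .] }  — reduce
  I8: { [C → . ) T], [C → . x x )], [T → x . C C] }  — shift
  I9: { [C → . ) T], [C → . x x )], [T → x C . C] }  — shift
  I10: { [T → x C C .] }  — reduce
  I11: { [T → + C . +] }  — shift
  I12: { [T → + C + .] }  — reduce

Every state is either a pure shift/goto state or contains exactly one complete item and nothing to shift — no conflicts. The grammar is LR(0).

Answer: Yes, the grammar is LR(0)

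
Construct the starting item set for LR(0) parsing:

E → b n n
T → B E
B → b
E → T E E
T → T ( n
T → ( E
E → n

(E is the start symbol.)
First, augment the grammar with E' → E
I₀ = CLOSURE({ [E' → . E] }):
  [E' → . E] has the dot before E: add [E → . b n n], [E → . T E E], [E → . n]
  [E → . T E E] has the dot before T: add [T → . B E], [T → . T ( n], [T → . ( E]
  [T → . B E] has the dot before B: add [B → . b]
No further items can be added.

I₀ = { [B → . b], [E → . T E E], [E → . b n n], [E → . n], [E' → . E], [T → . ( E], [T → . B E], [T → . T ( n] }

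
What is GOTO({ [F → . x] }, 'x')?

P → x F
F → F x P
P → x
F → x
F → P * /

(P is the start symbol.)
{ [F → x .] }

GOTO(I, 'x') = CLOSURE({ [A → αX.β] : [A → α.Xβ] ∈ I, X = 'x' })

Items with dot before 'x', with the dot advanced:
  [F → . x] → [F → x .]
Closure adds nothing (no advanced item has the dot before a non-terminal).

GOTO = { [F → x .] }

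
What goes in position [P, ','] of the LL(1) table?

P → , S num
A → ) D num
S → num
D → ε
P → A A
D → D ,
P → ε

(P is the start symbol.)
P → , S num

To find M[P, ','], we find productions for P where ',' is in the predict set (PREDICT(N → α) = (FIRST(α) \ {ε}) ∪ (FOLLOW(N) if α ⇒* ε)).

Relevant sets:
  FIRST(A) = { ')' }
  FOLLOW(P) = { $ }

P → , S num: PREDICT = { ',' }
  ',' is in predict set, so this production goes in M[P, ',']
P → A A: PREDICT = { ')' }
P → ε: PREDICT = { $ }

M[P, ','] = P → , S num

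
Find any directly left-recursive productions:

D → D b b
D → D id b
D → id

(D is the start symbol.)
Yes, D is left-recursive

Direct left recursion occurs when N → N α for some non-terminal N (the right-hand side begins with the left-hand side itself).

D → D b b: LEFT RECURSIVE (starts with D)
D → D id b: LEFT RECURSIVE (starts with D)
D → id: starts with id

The grammar has direct left recursion on: D.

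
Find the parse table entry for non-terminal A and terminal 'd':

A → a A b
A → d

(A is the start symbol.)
A → d

To find M[A, 'd'], we find productions for A where 'd' is in the predict set (PREDICT(N → α) = (FIRST(α) \ {ε}) ∪ (FOLLOW(N) if α ⇒* ε)).

A → a A b: PREDICT = { 'a' }
A → d: PREDICT = { 'd' }
  'd' is in predict set, so this production goes in M[A, 'd']

M[A, 'd'] = A → d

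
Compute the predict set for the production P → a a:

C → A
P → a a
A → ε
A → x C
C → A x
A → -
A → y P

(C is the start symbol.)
PREDICT(P → a a) = (FIRST(RHS) \ {ε}) ∪ (FOLLOW(P) if ε ∈ FIRST(RHS), i.e. RHS ⇒* ε)
FIRST(a a) = { 'a' }
ε ∉ FIRST(a a), so FOLLOW(P) is not added.
PREDICT(P → a a) = { 'a' }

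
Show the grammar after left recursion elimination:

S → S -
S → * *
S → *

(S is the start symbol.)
S is directly left-recursive. The standard transformation for
  A → A α₁ | ... | A α_m | β₁ | ... | β_n
is
  A  → β₁ A' | ... | β_n A'
  A' → α₁ A' | ... | α_m A' | ε

S → * * becomes S → * * S'
S → * becomes S → * S'
S → S - becomes S' → - S'
Add S' → ε

Resulting grammar:
S → * * S'
S → * S'
S' → - S'
S' → ε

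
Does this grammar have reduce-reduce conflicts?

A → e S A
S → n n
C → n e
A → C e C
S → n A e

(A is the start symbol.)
A reduce-reduce conflict occurs when an LR(0) state has two complete items [A → α .] and [B → β .] — both call for a reduction, and with no lookahead the parser cannot choose between them.

Augment with A' → A and build the canonical LR(0) collection (I0 = CLOSURE({[A' → . A]}), then GOTO on every symbol after a dot until no new states appear). It has 14 states:
  I0: { [A → . C e C], [A → . e S A], [A' → . A], [C → . n e] }  — shift
  I1: { [A' → A .] }  — accept
  I2: { [A → C . e C] }  — shift
  I3: { [A → e . S A], [S → . n A e], [S → . n n] }  — shift
  I4: { [C → n . e] }  — shift
  I5: { [C → n e .] }  — reduce
  I6: { [A → . C e C], [A → . e S A], [A → e S . A], [C → . n e] }  — shift
  I7: { [A → . C e C], [A → . e S A], [C → . n e], [S → n . A e], [S → n . n] }  — shift
  I8: { [S → n A . e] }  — shift
  I9: { [C → n . e], [S → n n .] }  — shift, reduce
  I10: { [S → n A e .] }  — reduce
  I11: { [A → e S A .] }  — reduce
  I12: { [A → C e . C], [C → . n e] }  — shift
  I13: { [A → C e C .] }  — reduce

No state contains more than one complete item.

Answer: No reduce-reduce conflicts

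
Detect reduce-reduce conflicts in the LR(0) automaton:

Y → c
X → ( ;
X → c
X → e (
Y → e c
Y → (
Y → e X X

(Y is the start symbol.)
A reduce-reduce conflict occurs when an LR(0) state has two complete items [A → α .] and [B → β .] — both call for a reduction, and with no lookahead the parser cannot choose between them.

Augment with Y' → Y and build the canonical LR(0) collection (I0 = CLOSURE({[Y' → . Y]}), then GOTO on every symbol after a dot until no new states appear). It has 13 states:
  I0: { [Y → . (], [Y → . c], [Y → . e X X], [Y → . e c], [Y' → . Y] }  — shift
  I1: { [Y → ( .] }  — reduce
  I2: { [Y' → Y .] }  — accept
  I3: { [Y → c .] }  — reduce
  I4: { [X → . ( ;], [X → . c], [X → . e (], [Y → e . X X], [Y → e . c] }  — shift
  I5: { [X → ( . ;] }  — shift
  I6: { [X → . ( ;], [X → . c], [X → . e (], [Y → e X . X] }  — shift
  I7: { [X → c .], [Y → e c .] }  — 2 reduces
  I8: { [X → e . (] }  — shift
  I9: { [X → e ( .] }  — reduce
  I10: { [Y → e X X .] }  — reduce
  I11: { [X → c .] }  — reduce
  I12: { [X → ( ; .] }  — reduce

I7 contains complete items [X → c .], [Y → e c .] — reduce-reduce conflict.

Answer: Yes — I7: [X → c .] vs [Y → e c .]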